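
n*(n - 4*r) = n^2 - 4*n*r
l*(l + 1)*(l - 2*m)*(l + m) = l^4 - l^3*m + l^3 - 2*l^2*m^2 - l^2*m - 2*l*m^2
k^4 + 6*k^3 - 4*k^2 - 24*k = k*(k - 2)*(k + 2)*(k + 6)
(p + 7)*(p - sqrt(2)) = p^2 - sqrt(2)*p + 7*p - 7*sqrt(2)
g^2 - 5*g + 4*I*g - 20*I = (g - 5)*(g + 4*I)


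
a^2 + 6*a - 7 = (a - 1)*(a + 7)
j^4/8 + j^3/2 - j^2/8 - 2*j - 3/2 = (j/4 + 1/2)*(j/2 + 1/2)*(j - 2)*(j + 3)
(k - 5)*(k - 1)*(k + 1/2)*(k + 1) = k^4 - 9*k^3/2 - 7*k^2/2 + 9*k/2 + 5/2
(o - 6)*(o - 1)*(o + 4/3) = o^3 - 17*o^2/3 - 10*o/3 + 8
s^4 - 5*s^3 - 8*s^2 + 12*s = s*(s - 6)*(s - 1)*(s + 2)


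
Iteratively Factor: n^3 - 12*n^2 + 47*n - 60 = (n - 4)*(n^2 - 8*n + 15) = (n - 4)*(n - 3)*(n - 5)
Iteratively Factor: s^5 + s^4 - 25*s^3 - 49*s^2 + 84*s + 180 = (s + 3)*(s^4 - 2*s^3 - 19*s^2 + 8*s + 60) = (s - 2)*(s + 3)*(s^3 - 19*s - 30) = (s - 2)*(s + 3)^2*(s^2 - 3*s - 10) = (s - 5)*(s - 2)*(s + 3)^2*(s + 2)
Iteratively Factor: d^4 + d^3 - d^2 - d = (d)*(d^3 + d^2 - d - 1) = d*(d - 1)*(d^2 + 2*d + 1) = d*(d - 1)*(d + 1)*(d + 1)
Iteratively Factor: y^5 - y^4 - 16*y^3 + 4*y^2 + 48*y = (y - 2)*(y^4 + y^3 - 14*y^2 - 24*y) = y*(y - 2)*(y^3 + y^2 - 14*y - 24) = y*(y - 2)*(y + 2)*(y^2 - y - 12) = y*(y - 2)*(y + 2)*(y + 3)*(y - 4)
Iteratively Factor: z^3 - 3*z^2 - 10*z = (z + 2)*(z^2 - 5*z) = z*(z + 2)*(z - 5)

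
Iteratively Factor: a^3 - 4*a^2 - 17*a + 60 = (a - 3)*(a^2 - a - 20) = (a - 3)*(a + 4)*(a - 5)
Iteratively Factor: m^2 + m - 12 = (m - 3)*(m + 4)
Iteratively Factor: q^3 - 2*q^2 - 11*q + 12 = (q - 1)*(q^2 - q - 12) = (q - 1)*(q + 3)*(q - 4)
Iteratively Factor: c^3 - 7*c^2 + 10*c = (c - 2)*(c^2 - 5*c) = c*(c - 2)*(c - 5)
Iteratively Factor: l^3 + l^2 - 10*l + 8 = (l - 1)*(l^2 + 2*l - 8) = (l - 2)*(l - 1)*(l + 4)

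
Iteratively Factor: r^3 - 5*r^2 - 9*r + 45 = (r - 5)*(r^2 - 9) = (r - 5)*(r + 3)*(r - 3)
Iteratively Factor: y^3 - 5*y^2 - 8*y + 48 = (y + 3)*(y^2 - 8*y + 16) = (y - 4)*(y + 3)*(y - 4)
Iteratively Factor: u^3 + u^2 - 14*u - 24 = (u + 2)*(u^2 - u - 12) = (u - 4)*(u + 2)*(u + 3)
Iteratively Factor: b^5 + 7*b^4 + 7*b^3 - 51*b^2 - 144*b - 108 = (b + 2)*(b^4 + 5*b^3 - 3*b^2 - 45*b - 54) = (b + 2)^2*(b^3 + 3*b^2 - 9*b - 27) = (b - 3)*(b + 2)^2*(b^2 + 6*b + 9) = (b - 3)*(b + 2)^2*(b + 3)*(b + 3)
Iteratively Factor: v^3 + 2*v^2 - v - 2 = (v + 1)*(v^2 + v - 2) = (v - 1)*(v + 1)*(v + 2)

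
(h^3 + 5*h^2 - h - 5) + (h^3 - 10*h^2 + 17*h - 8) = 2*h^3 - 5*h^2 + 16*h - 13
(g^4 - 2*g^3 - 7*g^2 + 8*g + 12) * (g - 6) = g^5 - 8*g^4 + 5*g^3 + 50*g^2 - 36*g - 72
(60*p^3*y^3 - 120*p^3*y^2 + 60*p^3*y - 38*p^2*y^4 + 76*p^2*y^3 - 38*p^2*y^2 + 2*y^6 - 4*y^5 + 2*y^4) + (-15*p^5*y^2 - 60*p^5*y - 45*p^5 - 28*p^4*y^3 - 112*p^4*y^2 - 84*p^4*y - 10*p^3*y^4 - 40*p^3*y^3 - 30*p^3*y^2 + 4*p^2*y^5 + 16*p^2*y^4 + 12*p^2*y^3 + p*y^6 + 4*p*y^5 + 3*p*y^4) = -15*p^5*y^2 - 60*p^5*y - 45*p^5 - 28*p^4*y^3 - 112*p^4*y^2 - 84*p^4*y - 10*p^3*y^4 + 20*p^3*y^3 - 150*p^3*y^2 + 60*p^3*y + 4*p^2*y^5 - 22*p^2*y^4 + 88*p^2*y^3 - 38*p^2*y^2 + p*y^6 + 4*p*y^5 + 3*p*y^4 + 2*y^6 - 4*y^5 + 2*y^4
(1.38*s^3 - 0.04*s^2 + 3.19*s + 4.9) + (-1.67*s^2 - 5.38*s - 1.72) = 1.38*s^3 - 1.71*s^2 - 2.19*s + 3.18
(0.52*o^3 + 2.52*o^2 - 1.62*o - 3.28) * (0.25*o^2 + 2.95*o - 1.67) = 0.13*o^5 + 2.164*o^4 + 6.1606*o^3 - 9.8074*o^2 - 6.9706*o + 5.4776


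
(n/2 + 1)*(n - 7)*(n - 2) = n^3/2 - 7*n^2/2 - 2*n + 14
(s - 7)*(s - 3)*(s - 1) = s^3 - 11*s^2 + 31*s - 21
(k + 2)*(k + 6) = k^2 + 8*k + 12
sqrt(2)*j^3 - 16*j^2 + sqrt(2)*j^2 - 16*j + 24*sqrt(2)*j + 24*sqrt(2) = (j - 6*sqrt(2))*(j - 2*sqrt(2))*(sqrt(2)*j + sqrt(2))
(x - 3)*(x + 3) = x^2 - 9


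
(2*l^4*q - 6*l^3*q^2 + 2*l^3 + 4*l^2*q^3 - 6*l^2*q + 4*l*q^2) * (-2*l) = -4*l^5*q + 12*l^4*q^2 - 4*l^4 - 8*l^3*q^3 + 12*l^3*q - 8*l^2*q^2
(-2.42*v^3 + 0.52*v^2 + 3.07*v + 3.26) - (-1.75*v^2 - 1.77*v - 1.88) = -2.42*v^3 + 2.27*v^2 + 4.84*v + 5.14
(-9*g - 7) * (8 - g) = 9*g^2 - 65*g - 56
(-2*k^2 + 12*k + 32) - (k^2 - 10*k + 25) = -3*k^2 + 22*k + 7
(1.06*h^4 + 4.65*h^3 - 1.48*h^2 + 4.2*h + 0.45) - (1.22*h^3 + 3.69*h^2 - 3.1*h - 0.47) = 1.06*h^4 + 3.43*h^3 - 5.17*h^2 + 7.3*h + 0.92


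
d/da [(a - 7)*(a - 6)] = 2*a - 13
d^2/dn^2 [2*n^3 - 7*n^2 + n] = 12*n - 14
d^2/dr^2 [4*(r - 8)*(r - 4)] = 8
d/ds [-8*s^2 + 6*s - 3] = 6 - 16*s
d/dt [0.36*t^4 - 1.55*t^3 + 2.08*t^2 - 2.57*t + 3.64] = 1.44*t^3 - 4.65*t^2 + 4.16*t - 2.57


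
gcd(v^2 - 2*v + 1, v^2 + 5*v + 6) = 1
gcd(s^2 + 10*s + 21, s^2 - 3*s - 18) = s + 3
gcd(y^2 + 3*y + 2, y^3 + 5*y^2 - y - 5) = y + 1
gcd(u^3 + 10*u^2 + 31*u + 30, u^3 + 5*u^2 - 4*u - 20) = u^2 + 7*u + 10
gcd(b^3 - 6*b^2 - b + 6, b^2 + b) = b + 1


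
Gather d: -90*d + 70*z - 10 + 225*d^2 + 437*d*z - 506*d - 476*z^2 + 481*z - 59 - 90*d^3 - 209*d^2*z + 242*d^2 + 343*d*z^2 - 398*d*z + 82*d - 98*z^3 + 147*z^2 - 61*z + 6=-90*d^3 + d^2*(467 - 209*z) + d*(343*z^2 + 39*z - 514) - 98*z^3 - 329*z^2 + 490*z - 63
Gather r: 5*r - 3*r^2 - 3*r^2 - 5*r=-6*r^2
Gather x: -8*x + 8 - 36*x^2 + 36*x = -36*x^2 + 28*x + 8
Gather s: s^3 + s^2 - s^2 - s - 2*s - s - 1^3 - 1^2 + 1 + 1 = s^3 - 4*s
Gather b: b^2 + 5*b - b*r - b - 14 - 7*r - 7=b^2 + b*(4 - r) - 7*r - 21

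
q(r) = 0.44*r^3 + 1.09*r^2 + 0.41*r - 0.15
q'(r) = 1.32*r^2 + 2.18*r + 0.41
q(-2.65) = -1.77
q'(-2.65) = 3.90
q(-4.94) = -28.62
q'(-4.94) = 21.85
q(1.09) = 2.16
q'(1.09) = 4.35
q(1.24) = 2.87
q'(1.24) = 5.14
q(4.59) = 67.25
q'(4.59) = 38.23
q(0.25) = 0.03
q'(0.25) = 1.04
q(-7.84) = -148.40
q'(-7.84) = 64.45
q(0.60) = 0.58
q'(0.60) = 2.19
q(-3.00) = -3.45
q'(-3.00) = 5.75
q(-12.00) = -608.43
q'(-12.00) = 164.33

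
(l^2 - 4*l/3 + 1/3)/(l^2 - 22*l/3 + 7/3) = (l - 1)/(l - 7)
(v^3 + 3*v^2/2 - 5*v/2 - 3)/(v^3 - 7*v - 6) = (v - 3/2)/(v - 3)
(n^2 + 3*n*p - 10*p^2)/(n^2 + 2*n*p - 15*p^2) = (-n + 2*p)/(-n + 3*p)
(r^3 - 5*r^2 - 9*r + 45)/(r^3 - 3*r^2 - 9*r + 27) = (r - 5)/(r - 3)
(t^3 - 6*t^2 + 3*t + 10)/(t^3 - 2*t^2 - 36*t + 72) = (t^2 - 4*t - 5)/(t^2 - 36)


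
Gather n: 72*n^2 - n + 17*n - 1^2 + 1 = 72*n^2 + 16*n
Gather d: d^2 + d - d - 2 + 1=d^2 - 1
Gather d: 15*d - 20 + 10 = 15*d - 10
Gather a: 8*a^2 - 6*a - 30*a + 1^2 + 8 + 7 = 8*a^2 - 36*a + 16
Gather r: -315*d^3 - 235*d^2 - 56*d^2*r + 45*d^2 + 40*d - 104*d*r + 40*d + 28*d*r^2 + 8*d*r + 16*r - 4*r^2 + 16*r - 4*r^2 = -315*d^3 - 190*d^2 + 80*d + r^2*(28*d - 8) + r*(-56*d^2 - 96*d + 32)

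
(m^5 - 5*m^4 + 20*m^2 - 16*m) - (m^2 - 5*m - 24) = m^5 - 5*m^4 + 19*m^2 - 11*m + 24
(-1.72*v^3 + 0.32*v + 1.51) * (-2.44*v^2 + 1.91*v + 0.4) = 4.1968*v^5 - 3.2852*v^4 - 1.4688*v^3 - 3.0732*v^2 + 3.0121*v + 0.604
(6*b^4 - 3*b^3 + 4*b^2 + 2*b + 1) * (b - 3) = 6*b^5 - 21*b^4 + 13*b^3 - 10*b^2 - 5*b - 3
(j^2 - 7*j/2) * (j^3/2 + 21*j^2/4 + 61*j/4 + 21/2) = j^5/2 + 7*j^4/2 - 25*j^3/8 - 343*j^2/8 - 147*j/4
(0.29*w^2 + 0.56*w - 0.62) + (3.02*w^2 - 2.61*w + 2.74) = 3.31*w^2 - 2.05*w + 2.12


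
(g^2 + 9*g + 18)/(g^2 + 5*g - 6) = (g + 3)/(g - 1)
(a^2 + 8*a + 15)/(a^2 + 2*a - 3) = (a + 5)/(a - 1)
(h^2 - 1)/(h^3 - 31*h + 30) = (h + 1)/(h^2 + h - 30)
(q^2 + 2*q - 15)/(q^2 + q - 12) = (q + 5)/(q + 4)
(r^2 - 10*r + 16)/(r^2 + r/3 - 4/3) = 3*(r^2 - 10*r + 16)/(3*r^2 + r - 4)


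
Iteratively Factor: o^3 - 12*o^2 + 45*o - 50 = (o - 5)*(o^2 - 7*o + 10) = (o - 5)^2*(o - 2)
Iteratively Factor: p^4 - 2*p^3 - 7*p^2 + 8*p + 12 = (p - 3)*(p^3 + p^2 - 4*p - 4) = (p - 3)*(p + 1)*(p^2 - 4) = (p - 3)*(p - 2)*(p + 1)*(p + 2)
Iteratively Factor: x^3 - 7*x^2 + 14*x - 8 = (x - 4)*(x^2 - 3*x + 2) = (x - 4)*(x - 2)*(x - 1)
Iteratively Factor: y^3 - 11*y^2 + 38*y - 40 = (y - 2)*(y^2 - 9*y + 20) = (y - 4)*(y - 2)*(y - 5)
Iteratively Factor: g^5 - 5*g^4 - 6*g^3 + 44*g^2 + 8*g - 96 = (g - 4)*(g^4 - g^3 - 10*g^2 + 4*g + 24) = (g - 4)*(g + 2)*(g^3 - 3*g^2 - 4*g + 12) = (g - 4)*(g - 3)*(g + 2)*(g^2 - 4) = (g - 4)*(g - 3)*(g - 2)*(g + 2)*(g + 2)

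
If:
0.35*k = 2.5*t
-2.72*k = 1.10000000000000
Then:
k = -0.40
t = -0.06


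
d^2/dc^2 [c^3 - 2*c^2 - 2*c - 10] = 6*c - 4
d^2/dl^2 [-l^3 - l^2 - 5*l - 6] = -6*l - 2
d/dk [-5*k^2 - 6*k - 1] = -10*k - 6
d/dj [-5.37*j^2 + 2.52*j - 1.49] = 2.52 - 10.74*j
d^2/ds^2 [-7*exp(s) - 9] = -7*exp(s)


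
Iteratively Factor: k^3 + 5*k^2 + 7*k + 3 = (k + 3)*(k^2 + 2*k + 1) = (k + 1)*(k + 3)*(k + 1)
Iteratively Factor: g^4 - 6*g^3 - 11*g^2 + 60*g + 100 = (g - 5)*(g^3 - g^2 - 16*g - 20) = (g - 5)*(g + 2)*(g^2 - 3*g - 10) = (g - 5)^2*(g + 2)*(g + 2)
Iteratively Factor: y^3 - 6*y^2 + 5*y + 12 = (y - 3)*(y^2 - 3*y - 4) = (y - 3)*(y + 1)*(y - 4)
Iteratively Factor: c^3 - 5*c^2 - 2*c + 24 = (c + 2)*(c^2 - 7*c + 12) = (c - 4)*(c + 2)*(c - 3)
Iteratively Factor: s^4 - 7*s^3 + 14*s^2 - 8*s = (s - 2)*(s^3 - 5*s^2 + 4*s) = (s - 4)*(s - 2)*(s^2 - s) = s*(s - 4)*(s - 2)*(s - 1)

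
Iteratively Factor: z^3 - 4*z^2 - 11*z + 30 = (z - 5)*(z^2 + z - 6) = (z - 5)*(z - 2)*(z + 3)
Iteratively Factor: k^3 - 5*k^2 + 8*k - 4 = (k - 2)*(k^2 - 3*k + 2) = (k - 2)*(k - 1)*(k - 2)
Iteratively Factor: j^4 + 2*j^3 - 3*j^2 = (j - 1)*(j^3 + 3*j^2) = (j - 1)*(j + 3)*(j^2) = j*(j - 1)*(j + 3)*(j)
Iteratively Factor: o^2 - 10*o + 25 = (o - 5)*(o - 5)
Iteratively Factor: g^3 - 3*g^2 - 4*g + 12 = (g - 3)*(g^2 - 4) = (g - 3)*(g + 2)*(g - 2)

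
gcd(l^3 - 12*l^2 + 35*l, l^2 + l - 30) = l - 5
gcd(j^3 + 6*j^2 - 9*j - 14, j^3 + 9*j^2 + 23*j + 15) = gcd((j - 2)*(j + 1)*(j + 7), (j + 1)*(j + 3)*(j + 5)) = j + 1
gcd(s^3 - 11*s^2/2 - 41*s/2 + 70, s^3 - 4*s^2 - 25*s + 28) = s^2 - 3*s - 28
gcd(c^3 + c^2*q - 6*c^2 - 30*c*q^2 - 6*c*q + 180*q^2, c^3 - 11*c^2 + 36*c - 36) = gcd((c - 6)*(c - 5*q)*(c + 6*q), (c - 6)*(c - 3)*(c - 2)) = c - 6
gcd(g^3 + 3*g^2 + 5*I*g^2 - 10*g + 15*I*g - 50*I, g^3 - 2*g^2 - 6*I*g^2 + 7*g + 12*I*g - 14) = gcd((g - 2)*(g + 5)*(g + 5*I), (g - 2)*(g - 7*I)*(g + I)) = g - 2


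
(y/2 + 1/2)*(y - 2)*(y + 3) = y^3/2 + y^2 - 5*y/2 - 3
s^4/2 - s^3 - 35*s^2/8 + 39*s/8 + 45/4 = (s/2 + 1)*(s - 3)*(s - 5/2)*(s + 3/2)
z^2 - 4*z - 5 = (z - 5)*(z + 1)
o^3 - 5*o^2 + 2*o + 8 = (o - 4)*(o - 2)*(o + 1)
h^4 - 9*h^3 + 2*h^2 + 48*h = h*(h - 8)*(h - 3)*(h + 2)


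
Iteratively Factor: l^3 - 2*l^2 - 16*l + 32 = (l - 2)*(l^2 - 16) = (l - 2)*(l + 4)*(l - 4)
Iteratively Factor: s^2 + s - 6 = (s - 2)*(s + 3)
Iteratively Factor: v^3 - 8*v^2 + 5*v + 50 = (v - 5)*(v^2 - 3*v - 10) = (v - 5)^2*(v + 2)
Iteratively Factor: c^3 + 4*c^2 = (c + 4)*(c^2) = c*(c + 4)*(c)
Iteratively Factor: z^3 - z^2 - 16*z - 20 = (z - 5)*(z^2 + 4*z + 4) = (z - 5)*(z + 2)*(z + 2)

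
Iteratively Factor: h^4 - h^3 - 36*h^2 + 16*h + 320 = (h + 4)*(h^3 - 5*h^2 - 16*h + 80) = (h - 4)*(h + 4)*(h^2 - h - 20) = (h - 4)*(h + 4)^2*(h - 5)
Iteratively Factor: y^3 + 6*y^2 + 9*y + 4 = (y + 4)*(y^2 + 2*y + 1) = (y + 1)*(y + 4)*(y + 1)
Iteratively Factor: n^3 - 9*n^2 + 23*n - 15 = (n - 1)*(n^2 - 8*n + 15) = (n - 5)*(n - 1)*(n - 3)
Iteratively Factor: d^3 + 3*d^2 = (d + 3)*(d^2) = d*(d + 3)*(d)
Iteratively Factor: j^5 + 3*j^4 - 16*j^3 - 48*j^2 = (j)*(j^4 + 3*j^3 - 16*j^2 - 48*j) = j*(j + 4)*(j^3 - j^2 - 12*j) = j^2*(j + 4)*(j^2 - j - 12) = j^2*(j + 3)*(j + 4)*(j - 4)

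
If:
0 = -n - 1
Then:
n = -1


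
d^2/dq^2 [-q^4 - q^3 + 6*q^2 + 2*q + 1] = -12*q^2 - 6*q + 12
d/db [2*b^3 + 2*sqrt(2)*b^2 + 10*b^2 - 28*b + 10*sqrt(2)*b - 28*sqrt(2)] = 6*b^2 + 4*sqrt(2)*b + 20*b - 28 + 10*sqrt(2)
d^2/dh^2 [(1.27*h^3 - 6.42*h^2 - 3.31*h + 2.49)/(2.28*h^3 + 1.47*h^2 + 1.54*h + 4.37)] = (-75.2605199999999*h^6 - 129.995568*h^5 + 72.171576*h^4 + 1056.769448*h^3 + 779.22507*h^2 + 158.06202*h - 220.833374)/(11.852352*h^9 + 22.924944*h^8 + 38.797164*h^7 + 102.296331*h^6 + 114.084054*h^5 + 130.851819*h^4 + 193.631896*h^3 + 115.309005*h^2 + 88.227678*h + 83.453453)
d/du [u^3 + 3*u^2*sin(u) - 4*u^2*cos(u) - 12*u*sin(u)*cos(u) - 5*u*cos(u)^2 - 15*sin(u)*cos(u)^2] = 4*u^2*sin(u) + 3*u^2*cos(u) + 3*u^2 + 6*u*sin(u) + 5*u*sin(2*u) - 8*u*cos(u) - 12*u*cos(2*u) - 6*sin(2*u) - 15*cos(u)/4 - 5*cos(2*u)/2 - 45*cos(3*u)/4 - 5/2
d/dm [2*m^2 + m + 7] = 4*m + 1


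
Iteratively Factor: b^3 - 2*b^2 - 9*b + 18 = (b - 2)*(b^2 - 9) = (b - 3)*(b - 2)*(b + 3)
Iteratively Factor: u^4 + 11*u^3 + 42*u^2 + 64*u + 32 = (u + 1)*(u^3 + 10*u^2 + 32*u + 32) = (u + 1)*(u + 4)*(u^2 + 6*u + 8) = (u + 1)*(u + 4)^2*(u + 2)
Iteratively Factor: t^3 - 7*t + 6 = (t + 3)*(t^2 - 3*t + 2) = (t - 2)*(t + 3)*(t - 1)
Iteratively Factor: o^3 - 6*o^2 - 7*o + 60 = (o - 4)*(o^2 - 2*o - 15) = (o - 5)*(o - 4)*(o + 3)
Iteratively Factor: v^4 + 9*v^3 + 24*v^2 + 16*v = (v + 4)*(v^3 + 5*v^2 + 4*v) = (v + 1)*(v + 4)*(v^2 + 4*v) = (v + 1)*(v + 4)^2*(v)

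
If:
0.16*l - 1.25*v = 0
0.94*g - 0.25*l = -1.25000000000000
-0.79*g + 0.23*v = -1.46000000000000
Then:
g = 2.37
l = 13.90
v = 1.78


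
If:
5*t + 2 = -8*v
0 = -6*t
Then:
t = 0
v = -1/4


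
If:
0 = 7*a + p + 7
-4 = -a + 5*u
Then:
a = 5*u + 4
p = -35*u - 35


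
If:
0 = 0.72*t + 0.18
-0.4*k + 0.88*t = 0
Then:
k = -0.55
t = -0.25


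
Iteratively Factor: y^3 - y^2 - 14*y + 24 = (y - 3)*(y^2 + 2*y - 8) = (y - 3)*(y - 2)*(y + 4)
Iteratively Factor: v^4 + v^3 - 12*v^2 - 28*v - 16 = (v + 2)*(v^3 - v^2 - 10*v - 8) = (v - 4)*(v + 2)*(v^2 + 3*v + 2) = (v - 4)*(v + 2)^2*(v + 1)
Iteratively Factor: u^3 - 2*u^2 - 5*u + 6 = (u + 2)*(u^2 - 4*u + 3) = (u - 1)*(u + 2)*(u - 3)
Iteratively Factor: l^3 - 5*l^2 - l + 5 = (l - 1)*(l^2 - 4*l - 5) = (l - 1)*(l + 1)*(l - 5)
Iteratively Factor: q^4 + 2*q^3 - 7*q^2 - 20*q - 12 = (q - 3)*(q^3 + 5*q^2 + 8*q + 4) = (q - 3)*(q + 1)*(q^2 + 4*q + 4) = (q - 3)*(q + 1)*(q + 2)*(q + 2)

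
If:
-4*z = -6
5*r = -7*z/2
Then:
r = -21/20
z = 3/2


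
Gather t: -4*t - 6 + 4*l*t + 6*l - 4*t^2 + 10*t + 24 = 6*l - 4*t^2 + t*(4*l + 6) + 18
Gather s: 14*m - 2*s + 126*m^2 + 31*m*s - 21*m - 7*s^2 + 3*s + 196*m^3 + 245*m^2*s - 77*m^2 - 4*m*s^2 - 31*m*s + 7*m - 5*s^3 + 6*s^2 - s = 196*m^3 + 245*m^2*s + 49*m^2 - 5*s^3 + s^2*(-4*m - 1)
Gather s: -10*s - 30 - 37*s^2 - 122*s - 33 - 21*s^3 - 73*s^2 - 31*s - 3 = -21*s^3 - 110*s^2 - 163*s - 66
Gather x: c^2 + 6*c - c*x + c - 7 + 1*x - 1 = c^2 + 7*c + x*(1 - c) - 8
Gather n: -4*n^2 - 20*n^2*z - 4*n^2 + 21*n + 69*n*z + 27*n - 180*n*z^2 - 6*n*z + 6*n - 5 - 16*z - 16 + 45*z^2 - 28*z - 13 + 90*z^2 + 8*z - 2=n^2*(-20*z - 8) + n*(-180*z^2 + 63*z + 54) + 135*z^2 - 36*z - 36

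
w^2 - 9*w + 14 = (w - 7)*(w - 2)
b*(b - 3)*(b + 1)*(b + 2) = b^4 - 7*b^2 - 6*b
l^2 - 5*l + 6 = (l - 3)*(l - 2)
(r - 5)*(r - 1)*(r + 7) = r^3 + r^2 - 37*r + 35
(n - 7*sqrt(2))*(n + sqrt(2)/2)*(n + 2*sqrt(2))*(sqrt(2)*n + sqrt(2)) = sqrt(2)*n^4 - 9*n^3 + sqrt(2)*n^3 - 33*sqrt(2)*n^2 - 9*n^2 - 33*sqrt(2)*n - 28*n - 28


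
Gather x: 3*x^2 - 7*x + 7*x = 3*x^2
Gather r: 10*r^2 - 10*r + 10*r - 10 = 10*r^2 - 10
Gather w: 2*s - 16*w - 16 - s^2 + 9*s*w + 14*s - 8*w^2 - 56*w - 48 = -s^2 + 16*s - 8*w^2 + w*(9*s - 72) - 64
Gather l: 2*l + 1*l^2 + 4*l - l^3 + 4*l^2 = -l^3 + 5*l^2 + 6*l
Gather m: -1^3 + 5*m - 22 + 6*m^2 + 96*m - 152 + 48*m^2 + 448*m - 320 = 54*m^2 + 549*m - 495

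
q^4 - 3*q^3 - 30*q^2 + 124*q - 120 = (q - 5)*(q - 2)^2*(q + 6)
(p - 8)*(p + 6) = p^2 - 2*p - 48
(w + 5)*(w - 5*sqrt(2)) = w^2 - 5*sqrt(2)*w + 5*w - 25*sqrt(2)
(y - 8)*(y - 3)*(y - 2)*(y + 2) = y^4 - 11*y^3 + 20*y^2 + 44*y - 96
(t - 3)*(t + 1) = t^2 - 2*t - 3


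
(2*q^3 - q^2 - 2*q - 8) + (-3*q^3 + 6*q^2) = -q^3 + 5*q^2 - 2*q - 8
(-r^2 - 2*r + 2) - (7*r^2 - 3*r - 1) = -8*r^2 + r + 3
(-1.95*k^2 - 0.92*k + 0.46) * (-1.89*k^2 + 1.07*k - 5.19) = 3.6855*k^4 - 0.3477*k^3 + 8.2667*k^2 + 5.267*k - 2.3874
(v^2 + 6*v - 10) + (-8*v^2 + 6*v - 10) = -7*v^2 + 12*v - 20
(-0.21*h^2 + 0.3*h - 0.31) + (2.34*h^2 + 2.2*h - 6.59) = 2.13*h^2 + 2.5*h - 6.9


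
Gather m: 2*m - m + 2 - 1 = m + 1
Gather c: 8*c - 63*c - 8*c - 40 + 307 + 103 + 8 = 378 - 63*c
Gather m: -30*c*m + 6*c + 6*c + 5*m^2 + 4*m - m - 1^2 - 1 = 12*c + 5*m^2 + m*(3 - 30*c) - 2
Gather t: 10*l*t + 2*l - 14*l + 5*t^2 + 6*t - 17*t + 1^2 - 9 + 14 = -12*l + 5*t^2 + t*(10*l - 11) + 6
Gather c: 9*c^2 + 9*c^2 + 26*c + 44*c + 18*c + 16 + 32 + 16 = 18*c^2 + 88*c + 64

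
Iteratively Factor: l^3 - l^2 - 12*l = (l)*(l^2 - l - 12) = l*(l + 3)*(l - 4)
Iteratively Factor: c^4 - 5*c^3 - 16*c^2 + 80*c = (c - 4)*(c^3 - c^2 - 20*c) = (c - 5)*(c - 4)*(c^2 + 4*c) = c*(c - 5)*(c - 4)*(c + 4)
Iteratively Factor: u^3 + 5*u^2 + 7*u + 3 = (u + 3)*(u^2 + 2*u + 1) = (u + 1)*(u + 3)*(u + 1)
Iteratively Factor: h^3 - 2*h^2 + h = (h - 1)*(h^2 - h) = h*(h - 1)*(h - 1)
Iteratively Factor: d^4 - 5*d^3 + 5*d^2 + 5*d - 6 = (d - 2)*(d^3 - 3*d^2 - d + 3) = (d - 2)*(d - 1)*(d^2 - 2*d - 3) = (d - 3)*(d - 2)*(d - 1)*(d + 1)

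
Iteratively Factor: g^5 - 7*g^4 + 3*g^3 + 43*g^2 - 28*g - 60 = (g + 2)*(g^4 - 9*g^3 + 21*g^2 + g - 30) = (g - 2)*(g + 2)*(g^3 - 7*g^2 + 7*g + 15) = (g - 3)*(g - 2)*(g + 2)*(g^2 - 4*g - 5) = (g - 3)*(g - 2)*(g + 1)*(g + 2)*(g - 5)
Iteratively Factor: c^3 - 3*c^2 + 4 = (c + 1)*(c^2 - 4*c + 4) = (c - 2)*(c + 1)*(c - 2)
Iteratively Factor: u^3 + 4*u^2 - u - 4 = (u + 4)*(u^2 - 1) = (u - 1)*(u + 4)*(u + 1)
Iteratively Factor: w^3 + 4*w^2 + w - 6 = (w + 2)*(w^2 + 2*w - 3) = (w - 1)*(w + 2)*(w + 3)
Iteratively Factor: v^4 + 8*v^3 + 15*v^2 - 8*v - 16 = (v + 4)*(v^3 + 4*v^2 - v - 4) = (v + 4)^2*(v^2 - 1) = (v + 1)*(v + 4)^2*(v - 1)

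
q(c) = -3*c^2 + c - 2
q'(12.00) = -71.00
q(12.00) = -422.00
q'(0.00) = 1.00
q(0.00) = -2.00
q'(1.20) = -6.20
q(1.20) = -5.12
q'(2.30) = -12.80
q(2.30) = -15.57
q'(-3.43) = 21.58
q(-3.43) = -40.72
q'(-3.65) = 22.90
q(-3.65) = -45.62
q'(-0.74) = 5.44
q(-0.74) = -4.38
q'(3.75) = -21.50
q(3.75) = -40.44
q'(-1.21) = 8.26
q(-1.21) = -7.60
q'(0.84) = -4.04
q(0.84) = -3.28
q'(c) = 1 - 6*c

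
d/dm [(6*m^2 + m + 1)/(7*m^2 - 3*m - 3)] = 25*m*(-m - 2)/(49*m^4 - 42*m^3 - 33*m^2 + 18*m + 9)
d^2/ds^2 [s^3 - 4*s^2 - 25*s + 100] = 6*s - 8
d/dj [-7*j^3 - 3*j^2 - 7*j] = -21*j^2 - 6*j - 7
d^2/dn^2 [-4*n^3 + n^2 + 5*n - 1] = 2 - 24*n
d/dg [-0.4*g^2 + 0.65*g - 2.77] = 0.65 - 0.8*g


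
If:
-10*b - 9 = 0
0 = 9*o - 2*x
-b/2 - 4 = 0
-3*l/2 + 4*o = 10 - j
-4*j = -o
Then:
No Solution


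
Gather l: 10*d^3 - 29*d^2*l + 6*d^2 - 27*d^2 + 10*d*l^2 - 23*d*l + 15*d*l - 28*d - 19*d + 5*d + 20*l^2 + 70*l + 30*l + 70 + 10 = 10*d^3 - 21*d^2 - 42*d + l^2*(10*d + 20) + l*(-29*d^2 - 8*d + 100) + 80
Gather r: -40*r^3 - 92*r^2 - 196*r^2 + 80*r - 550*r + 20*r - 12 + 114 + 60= -40*r^3 - 288*r^2 - 450*r + 162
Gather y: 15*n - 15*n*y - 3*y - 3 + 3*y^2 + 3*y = -15*n*y + 15*n + 3*y^2 - 3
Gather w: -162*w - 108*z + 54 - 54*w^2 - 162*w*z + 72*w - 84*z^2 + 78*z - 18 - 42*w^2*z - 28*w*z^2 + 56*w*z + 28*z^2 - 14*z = w^2*(-42*z - 54) + w*(-28*z^2 - 106*z - 90) - 56*z^2 - 44*z + 36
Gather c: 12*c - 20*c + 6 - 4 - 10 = -8*c - 8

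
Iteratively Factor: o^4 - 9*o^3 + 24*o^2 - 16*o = (o - 4)*(o^3 - 5*o^2 + 4*o) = (o - 4)^2*(o^2 - o) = o*(o - 4)^2*(o - 1)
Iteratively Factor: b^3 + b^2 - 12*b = (b)*(b^2 + b - 12) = b*(b - 3)*(b + 4)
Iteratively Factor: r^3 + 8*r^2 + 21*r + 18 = (r + 3)*(r^2 + 5*r + 6) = (r + 2)*(r + 3)*(r + 3)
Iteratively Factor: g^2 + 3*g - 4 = (g - 1)*(g + 4)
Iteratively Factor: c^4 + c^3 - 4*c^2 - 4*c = (c)*(c^3 + c^2 - 4*c - 4) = c*(c - 2)*(c^2 + 3*c + 2) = c*(c - 2)*(c + 2)*(c + 1)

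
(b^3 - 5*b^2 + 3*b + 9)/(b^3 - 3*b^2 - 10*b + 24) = (b^3 - 5*b^2 + 3*b + 9)/(b^3 - 3*b^2 - 10*b + 24)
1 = 1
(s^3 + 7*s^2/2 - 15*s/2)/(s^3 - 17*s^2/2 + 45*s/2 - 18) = s*(s + 5)/(s^2 - 7*s + 12)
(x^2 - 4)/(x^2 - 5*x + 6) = (x + 2)/(x - 3)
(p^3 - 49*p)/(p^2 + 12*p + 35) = p*(p - 7)/(p + 5)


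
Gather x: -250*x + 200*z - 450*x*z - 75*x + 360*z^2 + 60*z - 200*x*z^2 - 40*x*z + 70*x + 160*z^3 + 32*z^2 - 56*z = x*(-200*z^2 - 490*z - 255) + 160*z^3 + 392*z^2 + 204*z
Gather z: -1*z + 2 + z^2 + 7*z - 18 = z^2 + 6*z - 16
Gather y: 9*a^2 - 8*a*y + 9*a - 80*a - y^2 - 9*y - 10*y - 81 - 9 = 9*a^2 - 71*a - y^2 + y*(-8*a - 19) - 90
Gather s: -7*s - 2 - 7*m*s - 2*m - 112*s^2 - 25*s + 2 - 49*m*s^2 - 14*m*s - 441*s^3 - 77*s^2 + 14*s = -2*m - 441*s^3 + s^2*(-49*m - 189) + s*(-21*m - 18)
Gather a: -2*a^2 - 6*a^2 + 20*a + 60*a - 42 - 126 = -8*a^2 + 80*a - 168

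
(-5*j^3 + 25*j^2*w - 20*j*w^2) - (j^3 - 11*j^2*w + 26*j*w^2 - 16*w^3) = -6*j^3 + 36*j^2*w - 46*j*w^2 + 16*w^3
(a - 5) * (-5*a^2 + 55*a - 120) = -5*a^3 + 80*a^2 - 395*a + 600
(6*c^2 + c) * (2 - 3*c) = -18*c^3 + 9*c^2 + 2*c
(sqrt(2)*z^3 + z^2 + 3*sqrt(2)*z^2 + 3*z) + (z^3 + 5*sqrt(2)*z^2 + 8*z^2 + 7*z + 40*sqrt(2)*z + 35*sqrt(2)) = z^3 + sqrt(2)*z^3 + 9*z^2 + 8*sqrt(2)*z^2 + 10*z + 40*sqrt(2)*z + 35*sqrt(2)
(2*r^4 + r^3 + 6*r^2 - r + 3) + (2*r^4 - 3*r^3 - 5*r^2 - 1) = 4*r^4 - 2*r^3 + r^2 - r + 2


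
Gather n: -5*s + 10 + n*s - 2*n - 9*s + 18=n*(s - 2) - 14*s + 28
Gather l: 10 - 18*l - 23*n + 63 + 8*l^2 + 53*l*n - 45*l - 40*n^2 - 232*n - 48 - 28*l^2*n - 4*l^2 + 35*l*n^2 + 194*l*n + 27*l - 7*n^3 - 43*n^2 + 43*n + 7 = l^2*(4 - 28*n) + l*(35*n^2 + 247*n - 36) - 7*n^3 - 83*n^2 - 212*n + 32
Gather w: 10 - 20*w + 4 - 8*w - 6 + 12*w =8 - 16*w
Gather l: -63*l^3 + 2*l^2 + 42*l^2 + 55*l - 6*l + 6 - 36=-63*l^3 + 44*l^2 + 49*l - 30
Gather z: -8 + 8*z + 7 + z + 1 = 9*z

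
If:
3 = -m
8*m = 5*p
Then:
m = -3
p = -24/5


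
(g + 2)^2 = g^2 + 4*g + 4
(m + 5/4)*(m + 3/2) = m^2 + 11*m/4 + 15/8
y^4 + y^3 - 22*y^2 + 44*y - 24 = (y - 2)^2*(y - 1)*(y + 6)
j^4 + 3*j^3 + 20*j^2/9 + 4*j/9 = j*(j + 1/3)*(j + 2/3)*(j + 2)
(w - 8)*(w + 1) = w^2 - 7*w - 8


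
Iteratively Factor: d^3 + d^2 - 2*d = (d + 2)*(d^2 - d) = (d - 1)*(d + 2)*(d)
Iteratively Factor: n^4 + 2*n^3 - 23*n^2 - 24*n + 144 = (n + 4)*(n^3 - 2*n^2 - 15*n + 36) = (n + 4)^2*(n^2 - 6*n + 9) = (n - 3)*(n + 4)^2*(n - 3)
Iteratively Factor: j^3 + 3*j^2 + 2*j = (j + 1)*(j^2 + 2*j) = j*(j + 1)*(j + 2)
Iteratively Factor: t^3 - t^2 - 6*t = (t - 3)*(t^2 + 2*t) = t*(t - 3)*(t + 2)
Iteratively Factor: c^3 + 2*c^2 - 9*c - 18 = (c + 2)*(c^2 - 9) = (c - 3)*(c + 2)*(c + 3)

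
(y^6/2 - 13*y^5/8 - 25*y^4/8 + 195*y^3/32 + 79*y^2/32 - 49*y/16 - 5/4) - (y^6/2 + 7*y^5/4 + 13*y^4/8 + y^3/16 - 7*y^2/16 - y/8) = -27*y^5/8 - 19*y^4/4 + 193*y^3/32 + 93*y^2/32 - 47*y/16 - 5/4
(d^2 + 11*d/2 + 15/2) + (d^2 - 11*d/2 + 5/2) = 2*d^2 + 10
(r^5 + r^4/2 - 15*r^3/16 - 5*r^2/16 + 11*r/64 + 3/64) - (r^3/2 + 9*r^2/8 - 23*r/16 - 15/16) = r^5 + r^4/2 - 23*r^3/16 - 23*r^2/16 + 103*r/64 + 63/64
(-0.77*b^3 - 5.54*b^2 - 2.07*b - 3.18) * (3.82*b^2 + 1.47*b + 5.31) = -2.9414*b^5 - 22.2947*b^4 - 20.1399*b^3 - 44.6079*b^2 - 15.6663*b - 16.8858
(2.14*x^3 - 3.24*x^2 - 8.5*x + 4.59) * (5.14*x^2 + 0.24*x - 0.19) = 10.9996*x^5 - 16.14*x^4 - 44.8742*x^3 + 22.1682*x^2 + 2.7166*x - 0.8721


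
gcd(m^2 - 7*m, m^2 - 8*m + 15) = 1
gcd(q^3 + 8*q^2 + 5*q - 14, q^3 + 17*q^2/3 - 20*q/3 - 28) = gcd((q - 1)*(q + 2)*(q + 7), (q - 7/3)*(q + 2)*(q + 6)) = q + 2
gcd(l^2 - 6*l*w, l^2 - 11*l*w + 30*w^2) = -l + 6*w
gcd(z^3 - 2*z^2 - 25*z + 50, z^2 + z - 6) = z - 2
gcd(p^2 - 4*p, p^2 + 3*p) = p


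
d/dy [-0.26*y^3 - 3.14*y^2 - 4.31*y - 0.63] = -0.78*y^2 - 6.28*y - 4.31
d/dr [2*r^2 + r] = 4*r + 1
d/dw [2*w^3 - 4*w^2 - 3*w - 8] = 6*w^2 - 8*w - 3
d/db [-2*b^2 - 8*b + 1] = -4*b - 8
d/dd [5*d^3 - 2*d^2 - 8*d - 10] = 15*d^2 - 4*d - 8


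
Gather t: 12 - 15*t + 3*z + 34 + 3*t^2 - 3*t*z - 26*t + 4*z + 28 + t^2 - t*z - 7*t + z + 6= 4*t^2 + t*(-4*z - 48) + 8*z + 80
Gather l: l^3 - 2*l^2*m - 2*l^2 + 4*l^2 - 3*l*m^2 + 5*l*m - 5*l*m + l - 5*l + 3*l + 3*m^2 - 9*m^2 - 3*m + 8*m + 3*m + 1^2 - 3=l^3 + l^2*(2 - 2*m) + l*(-3*m^2 - 1) - 6*m^2 + 8*m - 2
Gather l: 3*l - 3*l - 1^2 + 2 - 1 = 0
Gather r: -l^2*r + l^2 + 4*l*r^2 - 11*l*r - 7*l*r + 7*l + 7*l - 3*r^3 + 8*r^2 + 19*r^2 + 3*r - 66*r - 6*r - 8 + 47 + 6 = l^2 + 14*l - 3*r^3 + r^2*(4*l + 27) + r*(-l^2 - 18*l - 69) + 45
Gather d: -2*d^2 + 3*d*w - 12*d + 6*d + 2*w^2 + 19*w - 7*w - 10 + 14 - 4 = -2*d^2 + d*(3*w - 6) + 2*w^2 + 12*w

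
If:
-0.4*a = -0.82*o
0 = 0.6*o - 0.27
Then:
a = 0.92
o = 0.45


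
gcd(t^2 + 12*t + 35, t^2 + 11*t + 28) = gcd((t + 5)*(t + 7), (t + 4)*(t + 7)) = t + 7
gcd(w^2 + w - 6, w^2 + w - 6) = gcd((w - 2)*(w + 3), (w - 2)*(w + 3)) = w^2 + w - 6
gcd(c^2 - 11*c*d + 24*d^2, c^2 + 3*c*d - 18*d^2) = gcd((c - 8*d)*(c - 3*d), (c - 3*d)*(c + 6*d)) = c - 3*d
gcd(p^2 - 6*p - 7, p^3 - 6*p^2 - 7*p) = p^2 - 6*p - 7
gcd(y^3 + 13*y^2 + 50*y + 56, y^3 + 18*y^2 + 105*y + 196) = y^2 + 11*y + 28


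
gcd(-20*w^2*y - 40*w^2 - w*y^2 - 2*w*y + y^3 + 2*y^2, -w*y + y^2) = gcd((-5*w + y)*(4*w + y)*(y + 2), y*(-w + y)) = 1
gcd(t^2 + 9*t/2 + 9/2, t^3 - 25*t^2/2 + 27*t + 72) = t + 3/2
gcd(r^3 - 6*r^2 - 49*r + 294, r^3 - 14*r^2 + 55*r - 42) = r^2 - 13*r + 42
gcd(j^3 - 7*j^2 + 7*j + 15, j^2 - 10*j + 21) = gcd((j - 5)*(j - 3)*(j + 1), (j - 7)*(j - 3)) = j - 3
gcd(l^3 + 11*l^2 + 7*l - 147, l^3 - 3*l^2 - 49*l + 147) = l^2 + 4*l - 21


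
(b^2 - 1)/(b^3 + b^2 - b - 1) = 1/(b + 1)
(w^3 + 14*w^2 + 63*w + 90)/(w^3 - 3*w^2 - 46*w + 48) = (w^2 + 8*w + 15)/(w^2 - 9*w + 8)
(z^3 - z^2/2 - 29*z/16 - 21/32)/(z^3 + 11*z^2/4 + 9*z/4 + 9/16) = (4*z - 7)/(2*(2*z + 3))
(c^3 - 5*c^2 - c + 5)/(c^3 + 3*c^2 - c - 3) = (c - 5)/(c + 3)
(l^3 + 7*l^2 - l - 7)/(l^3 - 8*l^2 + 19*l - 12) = (l^2 + 8*l + 7)/(l^2 - 7*l + 12)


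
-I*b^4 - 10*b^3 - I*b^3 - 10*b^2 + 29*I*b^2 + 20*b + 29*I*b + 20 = (b - 5*I)*(b - 4*I)*(b - I)*(-I*b - I)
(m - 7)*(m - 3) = m^2 - 10*m + 21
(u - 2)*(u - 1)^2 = u^3 - 4*u^2 + 5*u - 2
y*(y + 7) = y^2 + 7*y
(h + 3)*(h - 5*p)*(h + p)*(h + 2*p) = h^4 - 2*h^3*p + 3*h^3 - 13*h^2*p^2 - 6*h^2*p - 10*h*p^3 - 39*h*p^2 - 30*p^3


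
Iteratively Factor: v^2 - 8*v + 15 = (v - 5)*(v - 3)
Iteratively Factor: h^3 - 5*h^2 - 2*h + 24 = (h - 4)*(h^2 - h - 6) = (h - 4)*(h + 2)*(h - 3)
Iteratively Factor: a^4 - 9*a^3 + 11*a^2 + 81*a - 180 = (a - 4)*(a^3 - 5*a^2 - 9*a + 45) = (a - 5)*(a - 4)*(a^2 - 9) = (a - 5)*(a - 4)*(a + 3)*(a - 3)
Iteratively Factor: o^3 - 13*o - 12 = (o + 1)*(o^2 - o - 12) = (o + 1)*(o + 3)*(o - 4)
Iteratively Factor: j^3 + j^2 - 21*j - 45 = (j + 3)*(j^2 - 2*j - 15) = (j - 5)*(j + 3)*(j + 3)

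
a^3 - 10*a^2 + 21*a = a*(a - 7)*(a - 3)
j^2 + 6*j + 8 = (j + 2)*(j + 4)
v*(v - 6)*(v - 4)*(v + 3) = v^4 - 7*v^3 - 6*v^2 + 72*v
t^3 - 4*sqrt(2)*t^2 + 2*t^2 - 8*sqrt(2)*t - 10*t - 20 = (t + 2)*(t - 5*sqrt(2))*(t + sqrt(2))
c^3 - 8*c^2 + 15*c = c*(c - 5)*(c - 3)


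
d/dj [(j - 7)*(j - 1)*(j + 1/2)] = 3*j^2 - 15*j + 3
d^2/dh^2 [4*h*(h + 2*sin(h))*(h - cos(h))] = -8*h^2*sin(h) + 4*h^2*cos(h) + 16*h*sin(h) + 16*h*sin(2*h) + 32*h*cos(h) + 24*h + 16*sin(h) - 8*cos(h) - 16*cos(2*h)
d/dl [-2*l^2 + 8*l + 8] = 8 - 4*l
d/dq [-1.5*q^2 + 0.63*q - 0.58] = 0.63 - 3.0*q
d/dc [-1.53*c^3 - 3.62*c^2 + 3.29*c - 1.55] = -4.59*c^2 - 7.24*c + 3.29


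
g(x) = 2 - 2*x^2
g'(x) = -4*x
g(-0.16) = 1.95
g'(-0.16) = 0.64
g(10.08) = -201.21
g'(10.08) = -40.32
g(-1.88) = -5.07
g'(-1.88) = 7.52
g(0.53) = 1.44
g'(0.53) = -2.12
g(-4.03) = -30.48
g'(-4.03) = 16.12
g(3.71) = -25.53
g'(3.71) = -14.84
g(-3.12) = -17.47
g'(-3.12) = 12.48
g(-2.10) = -6.82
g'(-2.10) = 8.40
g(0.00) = 2.00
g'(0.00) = 0.00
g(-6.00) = -70.00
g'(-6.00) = 24.00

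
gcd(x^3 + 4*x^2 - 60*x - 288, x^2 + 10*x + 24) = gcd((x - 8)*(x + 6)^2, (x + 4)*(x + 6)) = x + 6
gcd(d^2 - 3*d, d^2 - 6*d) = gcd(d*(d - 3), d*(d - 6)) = d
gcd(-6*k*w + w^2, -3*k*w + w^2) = w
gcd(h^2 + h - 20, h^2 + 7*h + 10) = h + 5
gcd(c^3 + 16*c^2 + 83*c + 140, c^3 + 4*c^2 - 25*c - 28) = c + 7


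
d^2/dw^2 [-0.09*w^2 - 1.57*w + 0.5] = -0.180000000000000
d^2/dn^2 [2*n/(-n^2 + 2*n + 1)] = 4*(4*n*(n - 1)^2 + (3*n - 2)*(-n^2 + 2*n + 1))/(-n^2 + 2*n + 1)^3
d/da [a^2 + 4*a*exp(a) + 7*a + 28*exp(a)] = 4*a*exp(a) + 2*a + 32*exp(a) + 7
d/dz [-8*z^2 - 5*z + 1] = -16*z - 5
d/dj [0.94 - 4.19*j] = -4.19000000000000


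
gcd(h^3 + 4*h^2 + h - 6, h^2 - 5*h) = 1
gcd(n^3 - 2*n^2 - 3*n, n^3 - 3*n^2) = n^2 - 3*n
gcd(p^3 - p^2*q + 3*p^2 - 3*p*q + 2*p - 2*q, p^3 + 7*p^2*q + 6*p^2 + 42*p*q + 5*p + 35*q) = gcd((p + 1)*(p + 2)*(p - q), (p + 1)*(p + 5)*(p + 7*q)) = p + 1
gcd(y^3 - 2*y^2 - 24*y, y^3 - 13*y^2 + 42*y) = y^2 - 6*y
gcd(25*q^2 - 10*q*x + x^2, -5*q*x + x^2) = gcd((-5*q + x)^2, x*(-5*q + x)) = -5*q + x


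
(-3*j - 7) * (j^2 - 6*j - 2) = -3*j^3 + 11*j^2 + 48*j + 14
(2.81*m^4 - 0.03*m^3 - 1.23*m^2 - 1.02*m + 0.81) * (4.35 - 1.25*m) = -3.5125*m^5 + 12.261*m^4 + 1.407*m^3 - 4.0755*m^2 - 5.4495*m + 3.5235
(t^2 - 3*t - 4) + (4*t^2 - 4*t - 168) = 5*t^2 - 7*t - 172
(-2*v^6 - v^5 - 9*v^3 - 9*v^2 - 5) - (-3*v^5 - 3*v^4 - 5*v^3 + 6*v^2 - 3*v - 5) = -2*v^6 + 2*v^5 + 3*v^4 - 4*v^3 - 15*v^2 + 3*v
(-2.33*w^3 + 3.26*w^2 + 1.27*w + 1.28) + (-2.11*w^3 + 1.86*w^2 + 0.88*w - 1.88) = -4.44*w^3 + 5.12*w^2 + 2.15*w - 0.6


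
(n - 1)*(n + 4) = n^2 + 3*n - 4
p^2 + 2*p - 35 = (p - 5)*(p + 7)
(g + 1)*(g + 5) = g^2 + 6*g + 5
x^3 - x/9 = x*(x - 1/3)*(x + 1/3)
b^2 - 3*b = b*(b - 3)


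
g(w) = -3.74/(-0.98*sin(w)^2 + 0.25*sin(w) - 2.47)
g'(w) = -3.74*(1.96*sin(w)*cos(w) - 0.25*cos(w))/(-0.98*sin(w)^2 + 0.25*sin(w) - 2.47)^2 = (0.935 - 7.3304*sin(w))*cos(w)/(0.98*sin(w)^2 - 0.25*sin(w) + 2.47)^2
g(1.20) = 1.21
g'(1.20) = -0.22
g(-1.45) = 1.02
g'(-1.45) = 0.07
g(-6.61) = 1.41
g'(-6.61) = 0.44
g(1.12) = 1.23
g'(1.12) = -0.27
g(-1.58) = 1.01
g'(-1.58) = -0.01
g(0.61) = 1.41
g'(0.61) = -0.38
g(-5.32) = 1.28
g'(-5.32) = -0.34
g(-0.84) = 1.17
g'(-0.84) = 0.42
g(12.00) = 1.30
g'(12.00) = 0.49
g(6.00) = 1.43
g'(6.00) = 0.42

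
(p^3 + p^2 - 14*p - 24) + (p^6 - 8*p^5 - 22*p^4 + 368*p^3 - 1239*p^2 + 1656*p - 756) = p^6 - 8*p^5 - 22*p^4 + 369*p^3 - 1238*p^2 + 1642*p - 780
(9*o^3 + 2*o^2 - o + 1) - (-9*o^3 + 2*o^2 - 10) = 18*o^3 - o + 11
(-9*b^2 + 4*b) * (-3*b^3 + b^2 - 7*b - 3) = 27*b^5 - 21*b^4 + 67*b^3 - b^2 - 12*b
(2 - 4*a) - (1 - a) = 1 - 3*a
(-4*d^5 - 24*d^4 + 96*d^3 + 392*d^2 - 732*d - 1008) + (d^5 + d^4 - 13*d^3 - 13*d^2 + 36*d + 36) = -3*d^5 - 23*d^4 + 83*d^3 + 379*d^2 - 696*d - 972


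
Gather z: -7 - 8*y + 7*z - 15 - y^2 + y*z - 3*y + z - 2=-y^2 - 11*y + z*(y + 8) - 24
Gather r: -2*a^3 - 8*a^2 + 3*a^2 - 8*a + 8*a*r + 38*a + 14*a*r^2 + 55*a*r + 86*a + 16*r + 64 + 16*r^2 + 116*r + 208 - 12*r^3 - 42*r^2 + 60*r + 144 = -2*a^3 - 5*a^2 + 116*a - 12*r^3 + r^2*(14*a - 26) + r*(63*a + 192) + 416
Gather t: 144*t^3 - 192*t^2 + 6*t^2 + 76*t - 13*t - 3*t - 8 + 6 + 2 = 144*t^3 - 186*t^2 + 60*t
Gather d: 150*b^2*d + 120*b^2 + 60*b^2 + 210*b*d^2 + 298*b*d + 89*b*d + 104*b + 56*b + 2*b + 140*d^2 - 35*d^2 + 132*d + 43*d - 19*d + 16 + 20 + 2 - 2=180*b^2 + 162*b + d^2*(210*b + 105) + d*(150*b^2 + 387*b + 156) + 36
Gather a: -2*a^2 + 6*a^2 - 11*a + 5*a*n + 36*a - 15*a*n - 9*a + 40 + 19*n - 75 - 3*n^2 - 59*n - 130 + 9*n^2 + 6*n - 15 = 4*a^2 + a*(16 - 10*n) + 6*n^2 - 34*n - 180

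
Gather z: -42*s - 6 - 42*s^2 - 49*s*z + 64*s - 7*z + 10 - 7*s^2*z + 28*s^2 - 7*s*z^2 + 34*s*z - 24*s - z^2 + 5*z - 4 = -14*s^2 - 2*s + z^2*(-7*s - 1) + z*(-7*s^2 - 15*s - 2)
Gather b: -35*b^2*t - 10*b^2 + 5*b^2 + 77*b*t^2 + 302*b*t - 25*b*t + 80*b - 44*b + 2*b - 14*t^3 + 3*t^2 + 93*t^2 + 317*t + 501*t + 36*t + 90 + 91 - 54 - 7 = b^2*(-35*t - 5) + b*(77*t^2 + 277*t + 38) - 14*t^3 + 96*t^2 + 854*t + 120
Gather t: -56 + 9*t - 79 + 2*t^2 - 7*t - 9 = 2*t^2 + 2*t - 144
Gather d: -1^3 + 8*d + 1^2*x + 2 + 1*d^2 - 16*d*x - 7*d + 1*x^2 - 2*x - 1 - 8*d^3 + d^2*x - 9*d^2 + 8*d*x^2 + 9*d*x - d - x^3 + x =-8*d^3 + d^2*(x - 8) + d*(8*x^2 - 7*x) - x^3 + x^2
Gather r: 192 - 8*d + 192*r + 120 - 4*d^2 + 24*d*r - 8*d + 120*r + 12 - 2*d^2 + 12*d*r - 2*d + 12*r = -6*d^2 - 18*d + r*(36*d + 324) + 324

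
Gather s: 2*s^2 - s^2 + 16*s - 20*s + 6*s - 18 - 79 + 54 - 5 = s^2 + 2*s - 48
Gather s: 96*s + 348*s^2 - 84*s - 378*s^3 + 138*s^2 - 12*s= -378*s^3 + 486*s^2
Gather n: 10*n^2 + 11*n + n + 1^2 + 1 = 10*n^2 + 12*n + 2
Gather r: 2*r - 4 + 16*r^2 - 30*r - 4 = 16*r^2 - 28*r - 8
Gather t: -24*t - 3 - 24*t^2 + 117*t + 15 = -24*t^2 + 93*t + 12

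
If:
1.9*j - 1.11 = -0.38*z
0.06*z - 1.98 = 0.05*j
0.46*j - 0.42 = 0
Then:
No Solution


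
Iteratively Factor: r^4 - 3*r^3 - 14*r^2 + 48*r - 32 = (r + 4)*(r^3 - 7*r^2 + 14*r - 8) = (r - 1)*(r + 4)*(r^2 - 6*r + 8) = (r - 4)*(r - 1)*(r + 4)*(r - 2)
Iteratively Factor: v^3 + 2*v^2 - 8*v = (v)*(v^2 + 2*v - 8) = v*(v + 4)*(v - 2)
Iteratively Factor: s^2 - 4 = (s + 2)*(s - 2)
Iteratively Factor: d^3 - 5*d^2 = (d - 5)*(d^2) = d*(d - 5)*(d)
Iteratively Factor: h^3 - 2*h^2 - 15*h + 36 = (h + 4)*(h^2 - 6*h + 9) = (h - 3)*(h + 4)*(h - 3)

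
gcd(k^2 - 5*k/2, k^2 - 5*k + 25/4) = k - 5/2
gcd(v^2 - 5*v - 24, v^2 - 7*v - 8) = v - 8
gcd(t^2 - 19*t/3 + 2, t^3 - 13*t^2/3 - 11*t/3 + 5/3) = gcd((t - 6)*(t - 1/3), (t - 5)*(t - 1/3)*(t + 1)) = t - 1/3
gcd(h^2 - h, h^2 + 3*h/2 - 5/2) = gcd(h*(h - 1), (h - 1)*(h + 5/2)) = h - 1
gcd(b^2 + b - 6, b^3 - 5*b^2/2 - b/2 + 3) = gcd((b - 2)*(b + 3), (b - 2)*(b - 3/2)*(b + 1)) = b - 2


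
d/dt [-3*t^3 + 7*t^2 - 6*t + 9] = -9*t^2 + 14*t - 6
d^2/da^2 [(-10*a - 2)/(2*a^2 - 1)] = 8*(-8*a^2*(5*a + 1) + (15*a + 1)*(2*a^2 - 1))/(2*a^2 - 1)^3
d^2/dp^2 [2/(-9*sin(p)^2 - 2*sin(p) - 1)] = 4*(162*sin(p)^4 + 27*sin(p)^3 - 259*sin(p)^2 - 55*sin(p) + 5)/(9*sin(p)^2 + 2*sin(p) + 1)^3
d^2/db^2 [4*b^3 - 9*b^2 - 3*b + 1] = 24*b - 18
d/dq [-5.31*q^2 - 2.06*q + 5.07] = -10.62*q - 2.06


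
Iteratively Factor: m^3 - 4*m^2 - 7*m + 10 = (m + 2)*(m^2 - 6*m + 5) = (m - 5)*(m + 2)*(m - 1)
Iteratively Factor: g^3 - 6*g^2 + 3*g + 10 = (g - 5)*(g^2 - g - 2) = (g - 5)*(g - 2)*(g + 1)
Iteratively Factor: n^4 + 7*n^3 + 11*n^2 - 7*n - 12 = (n + 1)*(n^3 + 6*n^2 + 5*n - 12) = (n - 1)*(n + 1)*(n^2 + 7*n + 12) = (n - 1)*(n + 1)*(n + 3)*(n + 4)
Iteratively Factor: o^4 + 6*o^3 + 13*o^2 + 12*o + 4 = (o + 1)*(o^3 + 5*o^2 + 8*o + 4) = (o + 1)^2*(o^2 + 4*o + 4) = (o + 1)^2*(o + 2)*(o + 2)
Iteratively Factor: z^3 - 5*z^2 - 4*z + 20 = (z + 2)*(z^2 - 7*z + 10) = (z - 2)*(z + 2)*(z - 5)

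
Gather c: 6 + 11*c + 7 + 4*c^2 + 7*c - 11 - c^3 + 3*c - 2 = -c^3 + 4*c^2 + 21*c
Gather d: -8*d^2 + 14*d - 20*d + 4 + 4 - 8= -8*d^2 - 6*d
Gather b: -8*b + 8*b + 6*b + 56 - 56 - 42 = 6*b - 42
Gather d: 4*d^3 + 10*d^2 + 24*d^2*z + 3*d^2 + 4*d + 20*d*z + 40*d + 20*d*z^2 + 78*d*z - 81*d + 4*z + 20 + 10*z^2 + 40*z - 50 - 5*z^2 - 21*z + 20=4*d^3 + d^2*(24*z + 13) + d*(20*z^2 + 98*z - 37) + 5*z^2 + 23*z - 10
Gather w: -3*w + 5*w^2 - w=5*w^2 - 4*w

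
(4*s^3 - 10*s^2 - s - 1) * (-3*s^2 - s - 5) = -12*s^5 + 26*s^4 - 7*s^3 + 54*s^2 + 6*s + 5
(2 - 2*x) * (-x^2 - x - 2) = 2*x^3 + 2*x - 4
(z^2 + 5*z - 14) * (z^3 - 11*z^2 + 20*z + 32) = z^5 - 6*z^4 - 49*z^3 + 286*z^2 - 120*z - 448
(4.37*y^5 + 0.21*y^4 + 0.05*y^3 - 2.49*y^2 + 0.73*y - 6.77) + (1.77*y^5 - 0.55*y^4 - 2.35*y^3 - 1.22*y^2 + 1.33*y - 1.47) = 6.14*y^5 - 0.34*y^4 - 2.3*y^3 - 3.71*y^2 + 2.06*y - 8.24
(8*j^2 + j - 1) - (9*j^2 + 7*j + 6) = -j^2 - 6*j - 7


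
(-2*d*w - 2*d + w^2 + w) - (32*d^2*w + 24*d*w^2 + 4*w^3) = -32*d^2*w - 24*d*w^2 - 2*d*w - 2*d - 4*w^3 + w^2 + w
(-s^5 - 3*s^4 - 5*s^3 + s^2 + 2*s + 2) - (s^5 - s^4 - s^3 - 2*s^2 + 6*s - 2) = -2*s^5 - 2*s^4 - 4*s^3 + 3*s^2 - 4*s + 4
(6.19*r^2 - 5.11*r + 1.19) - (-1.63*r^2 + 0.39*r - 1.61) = 7.82*r^2 - 5.5*r + 2.8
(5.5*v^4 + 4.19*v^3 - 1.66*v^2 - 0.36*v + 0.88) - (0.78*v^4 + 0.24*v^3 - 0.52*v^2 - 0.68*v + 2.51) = 4.72*v^4 + 3.95*v^3 - 1.14*v^2 + 0.32*v - 1.63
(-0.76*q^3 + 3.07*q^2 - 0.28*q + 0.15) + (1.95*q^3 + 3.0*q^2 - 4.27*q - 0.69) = 1.19*q^3 + 6.07*q^2 - 4.55*q - 0.54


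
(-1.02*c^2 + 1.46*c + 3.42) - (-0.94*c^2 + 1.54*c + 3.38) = -0.0800000000000001*c^2 - 0.0800000000000001*c + 0.04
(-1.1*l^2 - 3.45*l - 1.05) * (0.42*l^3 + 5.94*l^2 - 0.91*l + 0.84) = -0.462*l^5 - 7.983*l^4 - 19.933*l^3 - 4.0215*l^2 - 1.9425*l - 0.882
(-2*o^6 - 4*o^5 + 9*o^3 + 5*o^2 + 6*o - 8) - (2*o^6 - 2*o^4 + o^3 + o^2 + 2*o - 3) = -4*o^6 - 4*o^5 + 2*o^4 + 8*o^3 + 4*o^2 + 4*o - 5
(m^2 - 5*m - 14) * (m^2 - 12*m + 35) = m^4 - 17*m^3 + 81*m^2 - 7*m - 490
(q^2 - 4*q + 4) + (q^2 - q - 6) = 2*q^2 - 5*q - 2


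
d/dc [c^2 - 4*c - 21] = 2*c - 4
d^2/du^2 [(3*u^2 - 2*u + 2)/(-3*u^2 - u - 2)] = 6*(9*u^3 - 18*u - 2)/(27*u^6 + 27*u^5 + 63*u^4 + 37*u^3 + 42*u^2 + 12*u + 8)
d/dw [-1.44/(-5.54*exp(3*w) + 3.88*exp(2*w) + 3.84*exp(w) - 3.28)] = (-23.9328*exp(2*w) + 11.1744*exp(w) + 5.5296)*exp(w)/(5.54*exp(3*w) - 3.88*exp(2*w) - 3.84*exp(w) + 3.28)^2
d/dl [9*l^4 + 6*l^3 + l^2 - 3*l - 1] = 36*l^3 + 18*l^2 + 2*l - 3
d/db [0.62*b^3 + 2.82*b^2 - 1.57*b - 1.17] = 1.86*b^2 + 5.64*b - 1.57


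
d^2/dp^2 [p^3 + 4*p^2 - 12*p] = 6*p + 8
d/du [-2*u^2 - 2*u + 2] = -4*u - 2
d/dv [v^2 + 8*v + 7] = 2*v + 8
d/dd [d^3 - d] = 3*d^2 - 1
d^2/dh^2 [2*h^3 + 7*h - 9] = 12*h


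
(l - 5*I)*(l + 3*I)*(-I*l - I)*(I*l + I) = l^4 + 2*l^3 - 2*I*l^3 + 16*l^2 - 4*I*l^2 + 30*l - 2*I*l + 15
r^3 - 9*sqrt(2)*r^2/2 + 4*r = r*(r - 4*sqrt(2))*(r - sqrt(2)/2)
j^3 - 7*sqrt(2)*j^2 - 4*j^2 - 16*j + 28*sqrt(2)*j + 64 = (j - 4)*(j - 8*sqrt(2))*(j + sqrt(2))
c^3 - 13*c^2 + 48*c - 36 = (c - 6)^2*(c - 1)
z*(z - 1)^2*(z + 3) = z^4 + z^3 - 5*z^2 + 3*z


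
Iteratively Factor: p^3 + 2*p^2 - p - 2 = (p - 1)*(p^2 + 3*p + 2) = (p - 1)*(p + 2)*(p + 1)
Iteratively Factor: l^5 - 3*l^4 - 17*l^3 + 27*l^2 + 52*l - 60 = (l + 3)*(l^4 - 6*l^3 + l^2 + 24*l - 20) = (l - 5)*(l + 3)*(l^3 - l^2 - 4*l + 4) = (l - 5)*(l - 2)*(l + 3)*(l^2 + l - 2) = (l - 5)*(l - 2)*(l + 2)*(l + 3)*(l - 1)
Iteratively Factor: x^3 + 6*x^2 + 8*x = (x)*(x^2 + 6*x + 8) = x*(x + 4)*(x + 2)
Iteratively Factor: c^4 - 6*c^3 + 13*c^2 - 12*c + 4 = (c - 1)*(c^3 - 5*c^2 + 8*c - 4) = (c - 2)*(c - 1)*(c^2 - 3*c + 2) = (c - 2)^2*(c - 1)*(c - 1)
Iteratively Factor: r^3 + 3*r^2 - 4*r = (r)*(r^2 + 3*r - 4) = r*(r - 1)*(r + 4)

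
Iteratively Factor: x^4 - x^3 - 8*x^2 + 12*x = (x)*(x^3 - x^2 - 8*x + 12) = x*(x - 2)*(x^2 + x - 6) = x*(x - 2)*(x + 3)*(x - 2)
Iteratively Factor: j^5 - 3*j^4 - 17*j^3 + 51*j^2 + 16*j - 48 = (j - 1)*(j^4 - 2*j^3 - 19*j^2 + 32*j + 48) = (j - 3)*(j - 1)*(j^3 + j^2 - 16*j - 16) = (j - 3)*(j - 1)*(j + 4)*(j^2 - 3*j - 4) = (j - 3)*(j - 1)*(j + 1)*(j + 4)*(j - 4)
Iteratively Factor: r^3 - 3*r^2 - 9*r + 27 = (r + 3)*(r^2 - 6*r + 9) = (r - 3)*(r + 3)*(r - 3)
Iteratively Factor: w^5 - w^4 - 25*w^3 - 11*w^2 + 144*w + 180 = (w + 3)*(w^4 - 4*w^3 - 13*w^2 + 28*w + 60) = (w - 5)*(w + 3)*(w^3 + w^2 - 8*w - 12) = (w - 5)*(w + 2)*(w + 3)*(w^2 - w - 6) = (w - 5)*(w + 2)^2*(w + 3)*(w - 3)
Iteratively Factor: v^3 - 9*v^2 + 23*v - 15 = (v - 1)*(v^2 - 8*v + 15) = (v - 5)*(v - 1)*(v - 3)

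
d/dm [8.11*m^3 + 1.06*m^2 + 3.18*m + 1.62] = 24.33*m^2 + 2.12*m + 3.18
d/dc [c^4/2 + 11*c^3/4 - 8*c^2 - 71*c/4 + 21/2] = 2*c^3 + 33*c^2/4 - 16*c - 71/4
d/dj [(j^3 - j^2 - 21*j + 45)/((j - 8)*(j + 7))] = (j^4 - 2*j^3 - 146*j^2 + 22*j + 1221)/(j^4 - 2*j^3 - 111*j^2 + 112*j + 3136)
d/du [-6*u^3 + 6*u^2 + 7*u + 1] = -18*u^2 + 12*u + 7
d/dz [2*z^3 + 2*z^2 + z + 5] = 6*z^2 + 4*z + 1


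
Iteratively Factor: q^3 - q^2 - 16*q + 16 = (q - 1)*(q^2 - 16) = (q - 1)*(q + 4)*(q - 4)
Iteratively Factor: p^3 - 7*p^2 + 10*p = (p - 2)*(p^2 - 5*p) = (p - 5)*(p - 2)*(p)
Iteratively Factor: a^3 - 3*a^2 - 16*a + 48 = (a - 3)*(a^2 - 16) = (a - 3)*(a + 4)*(a - 4)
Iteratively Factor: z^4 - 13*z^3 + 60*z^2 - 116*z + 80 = (z - 5)*(z^3 - 8*z^2 + 20*z - 16) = (z - 5)*(z - 4)*(z^2 - 4*z + 4) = (z - 5)*(z - 4)*(z - 2)*(z - 2)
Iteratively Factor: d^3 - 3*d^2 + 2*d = (d - 2)*(d^2 - d) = d*(d - 2)*(d - 1)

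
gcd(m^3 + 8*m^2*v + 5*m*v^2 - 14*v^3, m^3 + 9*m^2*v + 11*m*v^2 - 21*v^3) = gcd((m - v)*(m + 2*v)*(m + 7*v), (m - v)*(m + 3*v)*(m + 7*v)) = -m^2 - 6*m*v + 7*v^2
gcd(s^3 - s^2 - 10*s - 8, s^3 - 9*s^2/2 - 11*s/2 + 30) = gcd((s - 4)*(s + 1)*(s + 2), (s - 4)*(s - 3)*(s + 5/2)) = s - 4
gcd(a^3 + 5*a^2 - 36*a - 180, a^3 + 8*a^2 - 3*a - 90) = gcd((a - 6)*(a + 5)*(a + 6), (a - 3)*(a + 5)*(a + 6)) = a^2 + 11*a + 30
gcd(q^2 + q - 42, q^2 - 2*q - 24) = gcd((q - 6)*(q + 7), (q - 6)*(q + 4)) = q - 6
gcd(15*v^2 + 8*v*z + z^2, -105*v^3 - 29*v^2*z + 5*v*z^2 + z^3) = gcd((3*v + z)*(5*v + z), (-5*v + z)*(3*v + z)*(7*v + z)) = 3*v + z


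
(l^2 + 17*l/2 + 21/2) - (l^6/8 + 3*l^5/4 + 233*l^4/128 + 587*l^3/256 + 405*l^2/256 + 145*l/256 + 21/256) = -l^6/8 - 3*l^5/4 - 233*l^4/128 - 587*l^3/256 - 149*l^2/256 + 2031*l/256 + 2667/256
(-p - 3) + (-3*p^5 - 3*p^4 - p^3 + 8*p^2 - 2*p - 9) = -3*p^5 - 3*p^4 - p^3 + 8*p^2 - 3*p - 12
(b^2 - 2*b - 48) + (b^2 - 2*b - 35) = 2*b^2 - 4*b - 83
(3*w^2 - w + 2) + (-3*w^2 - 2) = -w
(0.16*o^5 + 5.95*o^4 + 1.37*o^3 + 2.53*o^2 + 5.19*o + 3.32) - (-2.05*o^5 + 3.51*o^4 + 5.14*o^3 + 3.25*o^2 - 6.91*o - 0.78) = 2.21*o^5 + 2.44*o^4 - 3.77*o^3 - 0.72*o^2 + 12.1*o + 4.1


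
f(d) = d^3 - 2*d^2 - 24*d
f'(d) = 3*d^2 - 4*d - 24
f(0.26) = -6.36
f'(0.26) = -24.84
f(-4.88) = -46.72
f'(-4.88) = 66.96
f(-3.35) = 20.36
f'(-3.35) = 23.07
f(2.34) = -54.30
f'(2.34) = -16.93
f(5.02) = -44.37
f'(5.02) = 31.52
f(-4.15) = -6.32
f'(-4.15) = 44.27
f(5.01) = -44.69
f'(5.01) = 31.26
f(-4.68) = -33.99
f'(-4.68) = 60.43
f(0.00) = 0.00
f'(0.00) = -24.00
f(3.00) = -63.00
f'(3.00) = -9.00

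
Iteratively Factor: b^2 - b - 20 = (b - 5)*(b + 4)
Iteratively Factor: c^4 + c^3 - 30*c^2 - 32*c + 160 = (c + 4)*(c^3 - 3*c^2 - 18*c + 40) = (c - 5)*(c + 4)*(c^2 + 2*c - 8) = (c - 5)*(c + 4)^2*(c - 2)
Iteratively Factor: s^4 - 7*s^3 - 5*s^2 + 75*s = (s - 5)*(s^3 - 2*s^2 - 15*s) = (s - 5)^2*(s^2 + 3*s) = s*(s - 5)^2*(s + 3)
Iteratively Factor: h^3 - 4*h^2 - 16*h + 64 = (h - 4)*(h^2 - 16) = (h - 4)^2*(h + 4)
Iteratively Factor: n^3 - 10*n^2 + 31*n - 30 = (n - 5)*(n^2 - 5*n + 6) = (n - 5)*(n - 3)*(n - 2)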